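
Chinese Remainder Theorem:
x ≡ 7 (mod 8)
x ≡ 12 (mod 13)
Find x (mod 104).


M = 8*13 = 104
M1 = M/8 = 13, M2 = M/13 = 8
M1^(-1) mod 8 = 5, M2^(-1) mod 13 = 5
x = 7*13*5 + 12*8*5 = 935
935 mod 104 = 103
Check: 103 mod 8 = 7 ✓, 103 mod 13 = 12 ✓

x ≡ 103 (mod 104)


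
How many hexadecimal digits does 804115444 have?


804115444 in base 16 = 2FEDD3F4
Number of digits = 8

8 digits (base 16)


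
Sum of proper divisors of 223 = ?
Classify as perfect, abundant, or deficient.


Proper divisors: 1
Sum = 1 = 1
1 < 223 → deficient

s(223) = 1 (deficient)


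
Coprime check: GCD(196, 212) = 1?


Euclidean algorithm:
212 = 1 * 196 + 16
196 = 12 * 16 + 4
16 = 4 * 4 + 0
GCD(196, 212) = 4

No, not coprime (GCD = 4)


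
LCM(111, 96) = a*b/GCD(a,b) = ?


GCD(111, 96) = 3
LCM = 111*96/3 = 10656/3 = 3552

LCM = 3552


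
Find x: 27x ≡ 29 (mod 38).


GCD(27, 38) = 1, unique solution
a^(-1) mod 38 = 31
x = 31 * 29 mod 38 = 25

x ≡ 25 (mod 38)


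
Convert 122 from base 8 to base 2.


122 (base 8) = 82 (decimal)
82 (decimal) = 1010010 (base 2)


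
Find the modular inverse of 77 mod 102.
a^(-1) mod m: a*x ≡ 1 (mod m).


Use the extended Euclidean algorithm on (102, 77); each row r = 102*s + 77*t:
r=102, s=1, t=0
r=77, s=0, t=1
q=1: r=25, s=1, t=-1   [102*(1) + 77*(-1) = 25]
q=3: r=2, s=-3, t=4   [102*(-3) + 77*(4) = 2]
q=12: r=1, s=37, t=-49   [102*(37) + 77*(-49) = 1]
q=2: r=0, s=-77, t=102   [102*(-77) + 77*(102) = 0]
GCD = 1 with t = -49, so 77*(-49) ≡ 1 (mod 102)
Inverse = -49 mod 102 = 53
Check: 77 * 53 = 4081 ≡ 1 (mod 102)

77^(-1) ≡ 53 (mod 102)


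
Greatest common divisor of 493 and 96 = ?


493 = 5 * 96 + 13
96 = 7 * 13 + 5
13 = 2 * 5 + 3
5 = 1 * 3 + 2
3 = 1 * 2 + 1
2 = 2 * 1 + 0
GCD = 1


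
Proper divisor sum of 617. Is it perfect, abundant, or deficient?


Proper divisors: 1
Sum = 1 = 1
1 < 617 → deficient

s(617) = 1 (deficient)


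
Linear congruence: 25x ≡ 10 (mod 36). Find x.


GCD(25, 36) = 1, unique solution
a^(-1) mod 36 = 13
x = 13 * 10 mod 36 = 22

x ≡ 22 (mod 36)


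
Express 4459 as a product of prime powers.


4459 / 7 = 637
637 / 7 = 91
91 / 7 = 13
13 / 13 = 1
4459 = 7^3 × 13


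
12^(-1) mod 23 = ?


Use the extended Euclidean algorithm on (23, 12); each row r = 23*s + 12*t:
r=23, s=1, t=0
r=12, s=0, t=1
q=1: r=11, s=1, t=-1   [23*(1) + 12*(-1) = 11]
q=1: r=1, s=-1, t=2   [23*(-1) + 12*(2) = 1]
q=11: r=0, s=12, t=-23   [23*(12) + 12*(-23) = 0]
GCD = 1 with t = 2, so 12*(2) ≡ 1 (mod 23)
Inverse = 2 mod 23 = 2
Check: 12 * 2 = 24 ≡ 1 (mod 23)

12^(-1) ≡ 2 (mod 23)


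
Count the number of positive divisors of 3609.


3609 = 3^2 × 401^1
d(3609) = (2+1) × (1+1) = 6

6 divisors


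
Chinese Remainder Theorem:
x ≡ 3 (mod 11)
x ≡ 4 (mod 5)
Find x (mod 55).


M = 11*5 = 55
M1 = M/11 = 5, M2 = M/5 = 11
M1^(-1) mod 11 = 9, M2^(-1) mod 5 = 1
x = 3*5*9 + 4*11*1 = 179
179 mod 55 = 14
Check: 14 mod 11 = 3 ✓, 14 mod 5 = 4 ✓

x ≡ 14 (mod 55)


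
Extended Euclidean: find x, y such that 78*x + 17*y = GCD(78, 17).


Tabular extended Euclidean (each row: r = 78*s + 17*t):
r=78, s=1, t=0
r=17, s=0, t=1
q=4: r=10, s=1, t=-4   [78*(1) + 17*(-4) = 10]
q=1: r=7, s=-1, t=5   [78*(-1) + 17*(5) = 7]
q=1: r=3, s=2, t=-9   [78*(2) + 17*(-9) = 3]
q=2: r=1, s=-5, t=23   [78*(-5) + 17*(23) = 1]
q=3: r=0, s=17, t=-78   [78*(17) + 17*(-78) = 0]
GCD = 1; from the row with r=1: x=-5, y=23
Check: 78*(-5) + 17*(23) = -390 + 391 = 1

GCD = 1, x = -5, y = 23


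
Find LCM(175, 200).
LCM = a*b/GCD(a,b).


GCD(175, 200) = 25
LCM = 175*200/25 = 35000/25 = 1400

LCM = 1400


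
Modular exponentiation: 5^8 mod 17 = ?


5^1 mod 17 = 5
5^2 mod 17 = 8
5^3 mod 17 = 6
5^4 mod 17 = 13
5^5 mod 17 = 14
5^6 mod 17 = 2
5^7 mod 17 = 10
5^8 mod 17 = 16


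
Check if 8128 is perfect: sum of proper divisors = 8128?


Proper divisors of 8128: 1, 2, 4, 8, 16, 32, 64, 127, 254, 508, 1016, 2032, 4064
Sum = 1 + 2 + 4 + 8 + 16 + 32 + 64 + 127 + 254 + 508 + 1016 + 2032 + 4064 = 8128

Yes, 8128 is perfect (8128 = 8128)


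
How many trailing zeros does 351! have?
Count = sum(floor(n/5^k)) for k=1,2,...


floor(351/5) = 70
floor(351/25) = 14
floor(351/125) = 2
Total = 86

86 trailing zeros


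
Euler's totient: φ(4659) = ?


4659 = 3 × 1553
Prime factors: 3, 1553
φ(4659) = 4659 × (1-1/3) × (1-1/1553)
= 4659 × 2/3 × 1552/1553 = 3104

φ(4659) = 3104


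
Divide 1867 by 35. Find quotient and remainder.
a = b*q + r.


1867 = 35 * 53 + 12
Check: 1855 + 12 = 1867

q = 53, r = 12


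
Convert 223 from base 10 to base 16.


223 (base 10) = 223 (decimal)
223 (decimal) = DF (base 16)


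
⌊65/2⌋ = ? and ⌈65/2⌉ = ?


65/2 = 32.5000
floor = 32
ceil = 33

floor = 32, ceil = 33


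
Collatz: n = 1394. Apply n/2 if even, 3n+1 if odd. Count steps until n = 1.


1394 → 697 → 2092 → 1046 → 523 → 1570 → 785 → 2356 → 1178 → 589 → 1768 → 884 → 442 → 221 → 664 → 332 → 166 → 83 → 250 → 125 → 376 → 188 → 94 → 47 → 142 → 71 → 214 → 107 → 322 → 161 → 484 → 242 → 121 → 364 → 182 → 91 → 274 → 137 → 412 → 206 → 103 → 310 → 155 → 466 → 233 → 700 → 350 → 175 → 526 → 263 → 790 → 395 → 1186 → 593 → 1780 → 890 → 445 → 1336 → 668 → 334 → 167 → 502 → 251 → 754 → 377 → 1132 → 566 → 283 → 850 → 425 → 1276 → 638 → 319 → 958 → 479 → 1438 → 719 → 2158 → 1079 → 3238 → 1619 → 4858 → 2429 → 7288 → 3644 → 1822 → 911 → 2734 → 1367 → 4102 → 2051 → 6154 → 3077 → 9232 → 4616 → 2308 → 1154 → 577 → 1732 → 866 → 433 → 1300 → 650 → 325 → 976 → 488 → 244 → 122 → 61 → 184 → 92 → 46 → 23 → 70 → 35 → 106 → 53 → 160 → 80 → 40 → 20 → 10 → 5 → 16 → 8 → 4 → 2 → 1
Total steps = 127

127 steps


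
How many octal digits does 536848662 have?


536848662 in base 8 = 3777724426
Number of digits = 10

10 digits (base 8)


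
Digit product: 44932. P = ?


4 × 4 × 9 × 3 × 2 = 864


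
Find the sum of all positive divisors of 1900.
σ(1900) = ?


Divisors of 1900: 1, 2, 4, 5, 10, 19, 20, 25, 38, 50, 76, 95, 100, 190, 380, 475, 950, 1900
Sum = 1 + 2 + 4 + 5 + 10 + 19 + 20 + 25 + 38 + 50 + 76 + 95 + 100 + 190 + 380 + 475 + 950 + 1900 = 4340

σ(1900) = 4340


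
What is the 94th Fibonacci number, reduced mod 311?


F(k) mod 311 for k=1..94:
1, 1, 2, 3, 5, 8, 13, 21, 34, 55, 89, 144, 233, 66, 299, 54, 42, 96, 138, 234, 61, 295, 45, 29, 74, 103, 177, 280, 146, 115, 261, 65, 15, 80, 95, 175, 270, 134, 93, 227, 9, 236, 245, 170, 104, 274, 67, 30, 97, 127, 224, 40, 264, 304, 257, 250, 196, 135, 20, 155, 175, 19, 194, 213, 96, 309, 94, 92, 186, 278, 153, 120, 273, 82, 44, 126, 170, 296, 155, 140, 295, 124, 108, 232, 29, 261, 290, 240, 219, 148, 56, 204, 260, 153
F(94) mod 311 = 153


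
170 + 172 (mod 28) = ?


170 + 172 = 342
342 mod 28 = 6


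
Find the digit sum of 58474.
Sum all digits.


5 + 8 + 4 + 7 + 4 = 28


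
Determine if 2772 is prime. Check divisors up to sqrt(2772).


2772 / 2 = 1386 (exact division)
2772 is NOT prime.

No, 2772 is not prime


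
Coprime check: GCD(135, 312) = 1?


Euclidean algorithm:
312 = 2 * 135 + 42
135 = 3 * 42 + 9
42 = 4 * 9 + 6
9 = 1 * 6 + 3
6 = 2 * 3 + 0
GCD(135, 312) = 3

No, not coprime (GCD = 3)


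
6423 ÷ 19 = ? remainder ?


6423 = 19 * 338 + 1
Check: 6422 + 1 = 6423

q = 338, r = 1


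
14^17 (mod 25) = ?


14^1 mod 25 = 14
14^2 mod 25 = 21
14^3 mod 25 = 19
14^4 mod 25 = 16
14^5 mod 25 = 24
14^6 mod 25 = 11
14^7 mod 25 = 4
14^8 mod 25 = 6
14^9 mod 25 = 9
14^10 mod 25 = 1
14^11 mod 25 = 14
14^12 mod 25 = 21
14^13 mod 25 = 19
14^14 mod 25 = 16
14^15 mod 25 = 24
14^16 mod 25 = 11
14^17 mod 25 = 4


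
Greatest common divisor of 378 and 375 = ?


378 = 1 * 375 + 3
375 = 125 * 3 + 0
GCD = 3


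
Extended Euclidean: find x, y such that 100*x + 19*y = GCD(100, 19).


Tabular extended Euclidean (each row: r = 100*s + 19*t):
r=100, s=1, t=0
r=19, s=0, t=1
q=5: r=5, s=1, t=-5   [100*(1) + 19*(-5) = 5]
q=3: r=4, s=-3, t=16   [100*(-3) + 19*(16) = 4]
q=1: r=1, s=4, t=-21   [100*(4) + 19*(-21) = 1]
q=4: r=0, s=-19, t=100   [100*(-19) + 19*(100) = 0]
GCD = 1; from the row with r=1: x=4, y=-21
Check: 100*(4) + 19*(-21) = 400 - 399 = 1

GCD = 1, x = 4, y = -21


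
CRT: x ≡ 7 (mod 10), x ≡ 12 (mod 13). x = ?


M = 10*13 = 130
M1 = M/10 = 13, M2 = M/13 = 10
M1^(-1) mod 10 = 7, M2^(-1) mod 13 = 4
x = 7*13*7 + 12*10*4 = 1117
1117 mod 130 = 77
Check: 77 mod 10 = 7 ✓, 77 mod 13 = 12 ✓

x ≡ 77 (mod 130)


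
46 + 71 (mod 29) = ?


46 + 71 = 117
117 mod 29 = 1


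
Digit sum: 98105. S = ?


9 + 8 + 1 + 0 + 5 = 23


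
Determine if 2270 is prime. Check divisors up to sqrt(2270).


2270 / 2 = 1135 (exact division)
2270 is NOT prime.

No, 2270 is not prime


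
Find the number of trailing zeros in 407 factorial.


floor(407/5) = 81
floor(407/25) = 16
floor(407/125) = 3
Total = 100

100 trailing zeros


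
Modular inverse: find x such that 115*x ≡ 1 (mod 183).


Use the extended Euclidean algorithm on (183, 115); each row r = 183*s + 115*t:
r=183, s=1, t=0
r=115, s=0, t=1
q=1: r=68, s=1, t=-1   [183*(1) + 115*(-1) = 68]
q=1: r=47, s=-1, t=2   [183*(-1) + 115*(2) = 47]
q=1: r=21, s=2, t=-3   [183*(2) + 115*(-3) = 21]
q=2: r=5, s=-5, t=8   [183*(-5) + 115*(8) = 5]
q=4: r=1, s=22, t=-35   [183*(22) + 115*(-35) = 1]
q=5: r=0, s=-115, t=183   [183*(-115) + 115*(183) = 0]
GCD = 1 with t = -35, so 115*(-35) ≡ 1 (mod 183)
Inverse = -35 mod 183 = 148
Check: 115 * 148 = 17020 ≡ 1 (mod 183)

115^(-1) ≡ 148 (mod 183)


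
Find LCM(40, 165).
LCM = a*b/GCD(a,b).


GCD(40, 165) = 5
LCM = 40*165/5 = 6600/5 = 1320

LCM = 1320


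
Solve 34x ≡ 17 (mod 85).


GCD(34, 85) = 17 divides 17
Divide: 2x ≡ 1 (mod 5)
x ≡ 3 (mod 5)


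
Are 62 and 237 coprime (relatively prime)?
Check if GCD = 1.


Euclidean algorithm:
237 = 3 * 62 + 51
62 = 1 * 51 + 11
51 = 4 * 11 + 7
11 = 1 * 7 + 4
7 = 1 * 4 + 3
4 = 1 * 3 + 1
3 = 3 * 1 + 0
GCD(62, 237) = 1

Yes, coprime (GCD = 1)


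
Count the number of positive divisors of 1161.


1161 = 3^3 × 43^1
d(1161) = (3+1) × (1+1) = 8

8 divisors


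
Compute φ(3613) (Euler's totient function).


3613 = 3613
Prime factors: 3613
φ(3613) = 3613 × (1-1/3613)
= 3613 × 3612/3613 = 3612

φ(3613) = 3612


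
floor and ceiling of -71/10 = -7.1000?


-71/10 = -7.1000
floor = -8
ceil = -7

floor = -8, ceil = -7


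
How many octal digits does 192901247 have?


192901247 in base 8 = 1337670177
Number of digits = 10

10 digits (base 8)


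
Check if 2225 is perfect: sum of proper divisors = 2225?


Proper divisors of 2225: 1, 5, 25, 89, 445
Sum = 1 + 5 + 25 + 89 + 445 = 565

No, 2225 is not perfect (565 ≠ 2225)


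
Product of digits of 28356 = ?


2 × 8 × 3 × 5 × 6 = 1440


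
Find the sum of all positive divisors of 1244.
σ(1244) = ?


Divisors of 1244: 1, 2, 4, 311, 622, 1244
Sum = 1 + 2 + 4 + 311 + 622 + 1244 = 2184

σ(1244) = 2184


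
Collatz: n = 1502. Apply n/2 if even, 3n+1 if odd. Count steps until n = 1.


1502 → 751 → 2254 → 1127 → 3382 → 1691 → 5074 → 2537 → 7612 → 3806 → 1903 → 5710 → 2855 → 8566 → 4283 → 12850 → 6425 → 19276 → 9638 → 4819 → 14458 → 7229 → 21688 → 10844 → 5422 → 2711 → 8134 → 4067 → 12202 → 6101 → 18304 → 9152 → 4576 → 2288 → 1144 → 572 → 286 → 143 → 430 → 215 → 646 → 323 → 970 → 485 → 1456 → 728 → 364 → 182 → 91 → 274 → 137 → 412 → 206 → 103 → 310 → 155 → 466 → 233 → 700 → 350 → 175 → 526 → 263 → 790 → 395 → 1186 → 593 → 1780 → 890 → 445 → 1336 → 668 → 334 → 167 → 502 → 251 → 754 → 377 → 1132 → 566 → 283 → 850 → 425 → 1276 → 638 → 319 → 958 → 479 → 1438 → 719 → 2158 → 1079 → 3238 → 1619 → 4858 → 2429 → 7288 → 3644 → 1822 → 911 → 2734 → 1367 → 4102 → 2051 → 6154 → 3077 → 9232 → 4616 → 2308 → 1154 → 577 → 1732 → 866 → 433 → 1300 → 650 → 325 → 976 → 488 → 244 → 122 → 61 → 184 → 92 → 46 → 23 → 70 → 35 → 106 → 53 → 160 → 80 → 40 → 20 → 10 → 5 → 16 → 8 → 4 → 2 → 1
Total steps = 140

140 steps


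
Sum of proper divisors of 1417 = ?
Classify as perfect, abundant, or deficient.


Proper divisors: 1, 13, 109
Sum = 1 + 13 + 109 = 123
123 < 1417 → deficient

s(1417) = 123 (deficient)


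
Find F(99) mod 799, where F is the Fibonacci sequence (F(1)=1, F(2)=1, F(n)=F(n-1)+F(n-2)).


F(k) mod 799 for k=1..99:
1, 1, 2, 3, 5, 8, 13, 21, 34, 55, 89, 144, 233, 377, 610, 188, 798, 187, 186, 373, 559, 133, 692, 26, 718, 744, 663, 608, 472, 281, 753, 235, 189, 424, 613, 238, 52, 290, 342, 632, 175, 8, 183, 191, 374, 565, 140, 705, 46, 751, 797, 749, 747, 697, 645, 543, 389, 133, 522, 655, 378, 234, 612, 47, 659, 706, 566, 473, 240, 713, 154, 68, 222, 290, 512, 3, 515, 518, 234, 752, 187, 140, 327, 467, 794, 462, 457, 120, 577, 697, 475, 373, 49, 422, 471, 94, 565, 659, 425
F(99) mod 799 = 425


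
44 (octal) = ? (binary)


44 (base 8) = 36 (decimal)
36 (decimal) = 100100 (base 2)


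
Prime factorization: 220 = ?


220 / 2 = 110
110 / 2 = 55
55 / 5 = 11
11 / 11 = 1
220 = 2^2 × 5 × 11


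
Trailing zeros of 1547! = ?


floor(1547/5) = 309
floor(1547/25) = 61
floor(1547/125) = 12
floor(1547/625) = 2
Total = 384

384 trailing zeros


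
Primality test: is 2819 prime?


Check divisors up to sqrt(2819) = 53.0943
No divisors found.
2819 is prime.

Yes, 2819 is prime


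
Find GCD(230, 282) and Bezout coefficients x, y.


Tabular extended Euclidean (each row: r = 230*s + 282*t):
r=230, s=1, t=0
r=282, s=0, t=1
q=0: r=230, s=1, t=0   [230*(1) + 282*(0) = 230]
q=1: r=52, s=-1, t=1   [230*(-1) + 282*(1) = 52]
q=4: r=22, s=5, t=-4   [230*(5) + 282*(-4) = 22]
q=2: r=8, s=-11, t=9   [230*(-11) + 282*(9) = 8]
q=2: r=6, s=27, t=-22   [230*(27) + 282*(-22) = 6]
q=1: r=2, s=-38, t=31   [230*(-38) + 282*(31) = 2]
q=3: r=0, s=141, t=-115   [230*(141) + 282*(-115) = 0]
GCD = 2; from the row with r=2: x=-38, y=31
Check: 230*(-38) + 282*(31) = -8740 + 8742 = 2

GCD = 2, x = -38, y = 31


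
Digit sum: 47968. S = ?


4 + 7 + 9 + 6 + 8 = 34


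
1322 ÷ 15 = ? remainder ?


1322 = 15 * 88 + 2
Check: 1320 + 2 = 1322

q = 88, r = 2


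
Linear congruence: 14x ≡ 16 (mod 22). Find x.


GCD(14, 22) = 2 divides 16
Divide: 7x ≡ 8 (mod 11)
x ≡ 9 (mod 11)


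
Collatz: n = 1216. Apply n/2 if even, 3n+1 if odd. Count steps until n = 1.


1216 → 608 → 304 → 152 → 76 → 38 → 19 → 58 → 29 → 88 → 44 → 22 → 11 → 34 → 17 → 52 → 26 → 13 → 40 → 20 → 10 → 5 → 16 → 8 → 4 → 2 → 1
Total steps = 26

26 steps


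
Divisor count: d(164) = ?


164 = 2^2 × 41^1
d(164) = (2+1) × (1+1) = 6

6 divisors


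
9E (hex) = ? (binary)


9E (base 16) = 158 (decimal)
158 (decimal) = 10011110 (base 2)


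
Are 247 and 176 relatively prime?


Euclidean algorithm:
247 = 1 * 176 + 71
176 = 2 * 71 + 34
71 = 2 * 34 + 3
34 = 11 * 3 + 1
3 = 3 * 1 + 0
GCD(247, 176) = 1

Yes, coprime (GCD = 1)


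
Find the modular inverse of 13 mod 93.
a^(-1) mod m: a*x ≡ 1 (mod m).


Use the extended Euclidean algorithm on (93, 13); each row r = 93*s + 13*t:
r=93, s=1, t=0
r=13, s=0, t=1
q=7: r=2, s=1, t=-7   [93*(1) + 13*(-7) = 2]
q=6: r=1, s=-6, t=43   [93*(-6) + 13*(43) = 1]
q=2: r=0, s=13, t=-93   [93*(13) + 13*(-93) = 0]
GCD = 1 with t = 43, so 13*(43) ≡ 1 (mod 93)
Inverse = 43 mod 93 = 43
Check: 13 * 43 = 559 ≡ 1 (mod 93)

13^(-1) ≡ 43 (mod 93)


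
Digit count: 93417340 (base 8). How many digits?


93417340 in base 8 = 544267574
Number of digits = 9

9 digits (base 8)


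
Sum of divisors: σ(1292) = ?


Divisors of 1292: 1, 2, 4, 17, 19, 34, 38, 68, 76, 323, 646, 1292
Sum = 1 + 2 + 4 + 17 + 19 + 34 + 38 + 68 + 76 + 323 + 646 + 1292 = 2520

σ(1292) = 2520


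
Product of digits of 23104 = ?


2 × 3 × 1 × 0 × 4 = 0


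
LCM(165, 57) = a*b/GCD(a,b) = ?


GCD(165, 57) = 3
LCM = 165*57/3 = 9405/3 = 3135

LCM = 3135


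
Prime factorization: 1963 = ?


1963 / 13 = 151
151 / 151 = 1
1963 = 13 × 151


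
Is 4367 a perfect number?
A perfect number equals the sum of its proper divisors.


Proper divisors of 4367: 1, 11, 397
Sum = 1 + 11 + 397 = 409

No, 4367 is not perfect (409 ≠ 4367)


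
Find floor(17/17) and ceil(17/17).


17/17 = 1.0000
floor = 1
ceil = 1

floor = 1, ceil = 1


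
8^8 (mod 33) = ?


8^1 mod 33 = 8
8^2 mod 33 = 31
8^3 mod 33 = 17
8^4 mod 33 = 4
8^5 mod 33 = 32
8^6 mod 33 = 25
8^7 mod 33 = 2
8^8 mod 33 = 16


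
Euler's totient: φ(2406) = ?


2406 = 2 × 3 × 401
Prime factors: 2, 3, 401
φ(2406) = 2406 × (1-1/2) × (1-1/3) × (1-1/401)
= 2406 × 1/2 × 2/3 × 400/401 = 800

φ(2406) = 800


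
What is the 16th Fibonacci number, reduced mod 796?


F(k) mod 796 for k=1..16:
1, 1, 2, 3, 5, 8, 13, 21, 34, 55, 89, 144, 233, 377, 610, 191
F(16) mod 796 = 191


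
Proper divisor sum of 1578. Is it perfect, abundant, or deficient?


Proper divisors: 1, 2, 3, 6, 263, 526, 789
Sum = 1 + 2 + 3 + 6 + 263 + 526 + 789 = 1590
1590 > 1578 → abundant

s(1578) = 1590 (abundant)


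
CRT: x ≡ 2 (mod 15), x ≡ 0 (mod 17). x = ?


M = 15*17 = 255
M1 = M/15 = 17, M2 = M/17 = 15
M1^(-1) mod 15 = 8, M2^(-1) mod 17 = 8
x = 2*17*8 + 0*15*8 = 272
272 mod 255 = 17
Check: 17 mod 15 = 2 ✓, 17 mod 17 = 0 ✓

x ≡ 17 (mod 255)


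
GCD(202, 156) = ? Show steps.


202 = 1 * 156 + 46
156 = 3 * 46 + 18
46 = 2 * 18 + 10
18 = 1 * 10 + 8
10 = 1 * 8 + 2
8 = 4 * 2 + 0
GCD = 2


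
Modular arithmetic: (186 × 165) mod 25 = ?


186 × 165 = 30690
30690 mod 25 = 15


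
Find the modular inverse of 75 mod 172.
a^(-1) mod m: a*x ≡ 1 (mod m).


Use the extended Euclidean algorithm on (172, 75); each row r = 172*s + 75*t:
r=172, s=1, t=0
r=75, s=0, t=1
q=2: r=22, s=1, t=-2   [172*(1) + 75*(-2) = 22]
q=3: r=9, s=-3, t=7   [172*(-3) + 75*(7) = 9]
q=2: r=4, s=7, t=-16   [172*(7) + 75*(-16) = 4]
q=2: r=1, s=-17, t=39   [172*(-17) + 75*(39) = 1]
q=4: r=0, s=75, t=-172   [172*(75) + 75*(-172) = 0]
GCD = 1 with t = 39, so 75*(39) ≡ 1 (mod 172)
Inverse = 39 mod 172 = 39
Check: 75 * 39 = 2925 ≡ 1 (mod 172)

75^(-1) ≡ 39 (mod 172)


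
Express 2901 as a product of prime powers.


2901 / 3 = 967
967 / 967 = 1
2901 = 3 × 967


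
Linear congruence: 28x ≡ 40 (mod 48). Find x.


GCD(28, 48) = 4 divides 40
Divide: 7x ≡ 10 (mod 12)
x ≡ 10 (mod 12)


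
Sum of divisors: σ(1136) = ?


Divisors of 1136: 1, 2, 4, 8, 16, 71, 142, 284, 568, 1136
Sum = 1 + 2 + 4 + 8 + 16 + 71 + 142 + 284 + 568 + 1136 = 2232

σ(1136) = 2232


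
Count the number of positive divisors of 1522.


1522 = 2^1 × 761^1
d(1522) = (1+1) × (1+1) = 4

4 divisors


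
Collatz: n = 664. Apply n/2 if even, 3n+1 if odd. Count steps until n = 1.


664 → 332 → 166 → 83 → 250 → 125 → 376 → 188 → 94 → 47 → 142 → 71 → 214 → 107 → 322 → 161 → 484 → 242 → 121 → 364 → 182 → 91 → 274 → 137 → 412 → 206 → 103 → 310 → 155 → 466 → 233 → 700 → 350 → 175 → 526 → 263 → 790 → 395 → 1186 → 593 → 1780 → 890 → 445 → 1336 → 668 → 334 → 167 → 502 → 251 → 754 → 377 → 1132 → 566 → 283 → 850 → 425 → 1276 → 638 → 319 → 958 → 479 → 1438 → 719 → 2158 → 1079 → 3238 → 1619 → 4858 → 2429 → 7288 → 3644 → 1822 → 911 → 2734 → 1367 → 4102 → 2051 → 6154 → 3077 → 9232 → 4616 → 2308 → 1154 → 577 → 1732 → 866 → 433 → 1300 → 650 → 325 → 976 → 488 → 244 → 122 → 61 → 184 → 92 → 46 → 23 → 70 → 35 → 106 → 53 → 160 → 80 → 40 → 20 → 10 → 5 → 16 → 8 → 4 → 2 → 1
Total steps = 113

113 steps


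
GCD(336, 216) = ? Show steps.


336 = 1 * 216 + 120
216 = 1 * 120 + 96
120 = 1 * 96 + 24
96 = 4 * 24 + 0
GCD = 24


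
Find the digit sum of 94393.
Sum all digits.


9 + 4 + 3 + 9 + 3 = 28


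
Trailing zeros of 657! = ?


floor(657/5) = 131
floor(657/25) = 26
floor(657/125) = 5
floor(657/625) = 1
Total = 163

163 trailing zeros


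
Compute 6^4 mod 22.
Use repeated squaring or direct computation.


6^1 mod 22 = 6
6^2 mod 22 = 14
6^3 mod 22 = 18
6^4 mod 22 = 20


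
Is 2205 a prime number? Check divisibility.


2205 / 3 = 735 (exact division)
2205 is NOT prime.

No, 2205 is not prime


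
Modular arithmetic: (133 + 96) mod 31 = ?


133 + 96 = 229
229 mod 31 = 12


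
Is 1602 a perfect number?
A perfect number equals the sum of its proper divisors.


Proper divisors of 1602: 1, 2, 3, 6, 9, 18, 89, 178, 267, 534, 801
Sum = 1 + 2 + 3 + 6 + 9 + 18 + 89 + 178 + 267 + 534 + 801 = 1908

No, 1602 is not perfect (1908 ≠ 1602)


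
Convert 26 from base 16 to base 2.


26 (base 16) = 38 (decimal)
38 (decimal) = 100110 (base 2)


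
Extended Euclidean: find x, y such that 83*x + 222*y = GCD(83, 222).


Tabular extended Euclidean (each row: r = 83*s + 222*t):
r=83, s=1, t=0
r=222, s=0, t=1
q=0: r=83, s=1, t=0   [83*(1) + 222*(0) = 83]
q=2: r=56, s=-2, t=1   [83*(-2) + 222*(1) = 56]
q=1: r=27, s=3, t=-1   [83*(3) + 222*(-1) = 27]
q=2: r=2, s=-8, t=3   [83*(-8) + 222*(3) = 2]
q=13: r=1, s=107, t=-40   [83*(107) + 222*(-40) = 1]
q=2: r=0, s=-222, t=83   [83*(-222) + 222*(83) = 0]
GCD = 1; from the row with r=1: x=107, y=-40
Check: 83*(107) + 222*(-40) = 8881 - 8880 = 1

GCD = 1, x = 107, y = -40


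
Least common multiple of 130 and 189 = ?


GCD(130, 189) = 1
LCM = 130*189/1 = 24570/1 = 24570

LCM = 24570


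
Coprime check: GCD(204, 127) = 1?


Euclidean algorithm:
204 = 1 * 127 + 77
127 = 1 * 77 + 50
77 = 1 * 50 + 27
50 = 1 * 27 + 23
27 = 1 * 23 + 4
23 = 5 * 4 + 3
4 = 1 * 3 + 1
3 = 3 * 1 + 0
GCD(204, 127) = 1

Yes, coprime (GCD = 1)


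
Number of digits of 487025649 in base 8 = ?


487025649 in base 8 = 3501665761
Number of digits = 10

10 digits (base 8)


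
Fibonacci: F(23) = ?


Sequence: 1, 1, 2, 3, 5, 8, 13, 21, 34, 55, 89, 144, 233, 377, 610, 987, 1597, 2584, 4181, 6765, 10946, 17711, 28657
F(23) = 28657


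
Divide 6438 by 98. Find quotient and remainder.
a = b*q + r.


6438 = 98 * 65 + 68
Check: 6370 + 68 = 6438

q = 65, r = 68


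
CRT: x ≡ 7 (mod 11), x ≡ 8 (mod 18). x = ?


M = 11*18 = 198
M1 = M/11 = 18, M2 = M/18 = 11
M1^(-1) mod 11 = 8, M2^(-1) mod 18 = 5
x = 7*18*8 + 8*11*5 = 1448
1448 mod 198 = 62
Check: 62 mod 11 = 7 ✓, 62 mod 18 = 8 ✓

x ≡ 62 (mod 198)


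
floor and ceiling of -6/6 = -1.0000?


-6/6 = -1.0000
floor = -1
ceil = -1

floor = -1, ceil = -1


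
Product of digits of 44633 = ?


4 × 4 × 6 × 3 × 3 = 864


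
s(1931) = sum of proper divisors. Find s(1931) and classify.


Proper divisors: 1
Sum = 1 = 1
1 < 1931 → deficient

s(1931) = 1 (deficient)


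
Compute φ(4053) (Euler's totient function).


4053 = 3 × 7 × 193
Prime factors: 3, 7, 193
φ(4053) = 4053 × (1-1/3) × (1-1/7) × (1-1/193)
= 4053 × 2/3 × 6/7 × 192/193 = 2304

φ(4053) = 2304


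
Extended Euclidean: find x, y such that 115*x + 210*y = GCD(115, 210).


Tabular extended Euclidean (each row: r = 115*s + 210*t):
r=115, s=1, t=0
r=210, s=0, t=1
q=0: r=115, s=1, t=0   [115*(1) + 210*(0) = 115]
q=1: r=95, s=-1, t=1   [115*(-1) + 210*(1) = 95]
q=1: r=20, s=2, t=-1   [115*(2) + 210*(-1) = 20]
q=4: r=15, s=-9, t=5   [115*(-9) + 210*(5) = 15]
q=1: r=5, s=11, t=-6   [115*(11) + 210*(-6) = 5]
q=3: r=0, s=-42, t=23   [115*(-42) + 210*(23) = 0]
GCD = 5; from the row with r=5: x=11, y=-6
Check: 115*(11) + 210*(-6) = 1265 - 1260 = 5

GCD = 5, x = 11, y = -6


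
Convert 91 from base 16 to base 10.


91 (base 16) = 145 (decimal)
145 (decimal) = 145 (base 10)


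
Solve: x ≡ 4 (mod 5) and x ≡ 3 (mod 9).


M = 5*9 = 45
M1 = M/5 = 9, M2 = M/9 = 5
M1^(-1) mod 5 = 4, M2^(-1) mod 9 = 2
x = 4*9*4 + 3*5*2 = 174
174 mod 45 = 39
Check: 39 mod 5 = 4 ✓, 39 mod 9 = 3 ✓

x ≡ 39 (mod 45)


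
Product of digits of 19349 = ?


1 × 9 × 3 × 4 × 9 = 972


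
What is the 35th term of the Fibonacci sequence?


Sequence: 1, 1, 2, 3, 5, 8, 13, 21, 34, 55, 89, 144, 233, 377, 610, 987, 1597, 2584, 4181, 6765, 10946, 17711, 28657, 46368, 75025, 121393, 196418, 317811, 514229, 832040, 1346269, 2178309, 3524578, 5702887, 9227465
F(35) = 9227465


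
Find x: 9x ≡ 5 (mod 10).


GCD(9, 10) = 1, unique solution
a^(-1) mod 10 = 9
x = 9 * 5 mod 10 = 5

x ≡ 5 (mod 10)


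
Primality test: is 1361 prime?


Check divisors up to sqrt(1361) = 36.8917
No divisors found.
1361 is prime.

Yes, 1361 is prime


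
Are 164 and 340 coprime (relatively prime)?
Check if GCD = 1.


Euclidean algorithm:
340 = 2 * 164 + 12
164 = 13 * 12 + 8
12 = 1 * 8 + 4
8 = 2 * 4 + 0
GCD(164, 340) = 4

No, not coprime (GCD = 4)


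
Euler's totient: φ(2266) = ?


2266 = 2 × 11 × 103
Prime factors: 2, 11, 103
φ(2266) = 2266 × (1-1/2) × (1-1/11) × (1-1/103)
= 2266 × 1/2 × 10/11 × 102/103 = 1020

φ(2266) = 1020


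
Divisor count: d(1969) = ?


1969 = 11^1 × 179^1
d(1969) = (1+1) × (1+1) = 4

4 divisors


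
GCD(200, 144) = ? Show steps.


200 = 1 * 144 + 56
144 = 2 * 56 + 32
56 = 1 * 32 + 24
32 = 1 * 24 + 8
24 = 3 * 8 + 0
GCD = 8


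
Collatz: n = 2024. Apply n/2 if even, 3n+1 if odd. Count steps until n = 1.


2024 → 1012 → 506 → 253 → 760 → 380 → 190 → 95 → 286 → 143 → 430 → 215 → 646 → 323 → 970 → 485 → 1456 → 728 → 364 → 182 → 91 → 274 → 137 → 412 → 206 → 103 → 310 → 155 → 466 → 233 → 700 → 350 → 175 → 526 → 263 → 790 → 395 → 1186 → 593 → 1780 → 890 → 445 → 1336 → 668 → 334 → 167 → 502 → 251 → 754 → 377 → 1132 → 566 → 283 → 850 → 425 → 1276 → 638 → 319 → 958 → 479 → 1438 → 719 → 2158 → 1079 → 3238 → 1619 → 4858 → 2429 → 7288 → 3644 → 1822 → 911 → 2734 → 1367 → 4102 → 2051 → 6154 → 3077 → 9232 → 4616 → 2308 → 1154 → 577 → 1732 → 866 → 433 → 1300 → 650 → 325 → 976 → 488 → 244 → 122 → 61 → 184 → 92 → 46 → 23 → 70 → 35 → 106 → 53 → 160 → 80 → 40 → 20 → 10 → 5 → 16 → 8 → 4 → 2 → 1
Total steps = 112

112 steps


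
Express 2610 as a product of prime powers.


2610 / 2 = 1305
1305 / 3 = 435
435 / 3 = 145
145 / 5 = 29
29 / 29 = 1
2610 = 2 × 3^2 × 5 × 29


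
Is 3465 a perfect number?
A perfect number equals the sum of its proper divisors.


Proper divisors of 3465: 1, 3, 5, 7, 9, 11, 15, 21, 33, 35, 45, 55, 63, 77, 99, 105, 165, 231, 315, 385, 495, 693, 1155
Sum = 1 + 3 + 5 + 7 + 9 + 11 + 15 + 21 + 33 + 35 + 45 + 55 + 63 + 77 + 99 + 105 + 165 + 231 + 315 + 385 + 495 + 693 + 1155 = 4023

No, 3465 is not perfect (4023 ≠ 3465)


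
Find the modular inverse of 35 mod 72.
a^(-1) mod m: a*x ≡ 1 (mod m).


Use the extended Euclidean algorithm on (72, 35); each row r = 72*s + 35*t:
r=72, s=1, t=0
r=35, s=0, t=1
q=2: r=2, s=1, t=-2   [72*(1) + 35*(-2) = 2]
q=17: r=1, s=-17, t=35   [72*(-17) + 35*(35) = 1]
q=2: r=0, s=35, t=-72   [72*(35) + 35*(-72) = 0]
GCD = 1 with t = 35, so 35*(35) ≡ 1 (mod 72)
Inverse = 35 mod 72 = 35
Check: 35 * 35 = 1225 ≡ 1 (mod 72)

35^(-1) ≡ 35 (mod 72)


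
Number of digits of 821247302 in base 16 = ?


821247302 in base 16 = 30F33D46
Number of digits = 8

8 digits (base 16)


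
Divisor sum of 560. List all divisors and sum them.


Divisors of 560: 1, 2, 4, 5, 7, 8, 10, 14, 16, 20, 28, 35, 40, 56, 70, 80, 112, 140, 280, 560
Sum = 1 + 2 + 4 + 5 + 7 + 8 + 10 + 14 + 16 + 20 + 28 + 35 + 40 + 56 + 70 + 80 + 112 + 140 + 280 + 560 = 1488

σ(560) = 1488


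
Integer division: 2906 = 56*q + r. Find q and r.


2906 = 56 * 51 + 50
Check: 2856 + 50 = 2906

q = 51, r = 50


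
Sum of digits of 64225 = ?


6 + 4 + 2 + 2 + 5 = 19


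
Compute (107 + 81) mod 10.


107 + 81 = 188
188 mod 10 = 8


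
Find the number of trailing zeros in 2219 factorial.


floor(2219/5) = 443
floor(2219/25) = 88
floor(2219/125) = 17
floor(2219/625) = 3
Total = 551

551 trailing zeros


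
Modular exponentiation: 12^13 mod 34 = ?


12^1 mod 34 = 12
12^2 mod 34 = 8
12^3 mod 34 = 28
12^4 mod 34 = 30
12^5 mod 34 = 20
12^6 mod 34 = 2
12^7 mod 34 = 24
12^8 mod 34 = 16
12^9 mod 34 = 22
12^10 mod 34 = 26
12^11 mod 34 = 6
12^12 mod 34 = 4
12^13 mod 34 = 14


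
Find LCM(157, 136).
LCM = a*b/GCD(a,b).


GCD(157, 136) = 1
LCM = 157*136/1 = 21352/1 = 21352

LCM = 21352


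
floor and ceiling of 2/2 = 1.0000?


2/2 = 1.0000
floor = 1
ceil = 1

floor = 1, ceil = 1


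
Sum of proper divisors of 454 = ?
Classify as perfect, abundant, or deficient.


Proper divisors: 1, 2, 227
Sum = 1 + 2 + 227 = 230
230 < 454 → deficient

s(454) = 230 (deficient)


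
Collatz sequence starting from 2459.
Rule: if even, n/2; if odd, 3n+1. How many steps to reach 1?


2459 → 7378 → 3689 → 11068 → 5534 → 2767 → 8302 → 4151 → 12454 → 6227 → 18682 → 9341 → 28024 → 14012 → 7006 → 3503 → 10510 → 5255 → 15766 → 7883 → 23650 → 11825 → 35476 → 17738 → 8869 → 26608 → 13304 → 6652 → 3326 → 1663 → 4990 → 2495 → 7486 → 3743 → 11230 → 5615 → 16846 → 8423 → 25270 → 12635 → 37906 → 18953 → 56860 → 28430 → 14215 → 42646 → 21323 → 63970 → 31985 → 95956 → 47978 → 23989 → 71968 → 35984 → 17992 → 8996 → 4498 → 2249 → 6748 → 3374 → 1687 → 5062 → 2531 → 7594 → 3797 → 11392 → 5696 → 2848 → 1424 → 712 → 356 → 178 → 89 → 268 → 134 → 67 → 202 → 101 → 304 → 152 → 76 → 38 → 19 → 58 → 29 → 88 → 44 → 22 → 11 → 34 → 17 → 52 → 26 → 13 → 40 → 20 → 10 → 5 → 16 → 8 → 4 → 2 → 1
Total steps = 102

102 steps


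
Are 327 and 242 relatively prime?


Euclidean algorithm:
327 = 1 * 242 + 85
242 = 2 * 85 + 72
85 = 1 * 72 + 13
72 = 5 * 13 + 7
13 = 1 * 7 + 6
7 = 1 * 6 + 1
6 = 6 * 1 + 0
GCD(327, 242) = 1

Yes, coprime (GCD = 1)


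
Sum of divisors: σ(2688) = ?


Divisors of 2688: 1, 2, 3, 4, 6, 7, 8, 12, 14, 16, 21, 24, 28, 32, 42, 48, 56, 64, 84, 96, 112, 128, 168, 192, 224, 336, 384, 448, 672, 896, 1344, 2688
Sum = 1 + 2 + 3 + 4 + 6 + 7 + 8 + 12 + 14 + 16 + 21 + 24 + 28 + 32 + 42 + 48 + 56 + 64 + 84 + 96 + 112 + 128 + 168 + 192 + 224 + 336 + 384 + 448 + 672 + 896 + 1344 + 2688 = 8160

σ(2688) = 8160


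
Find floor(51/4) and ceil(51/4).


51/4 = 12.7500
floor = 12
ceil = 13

floor = 12, ceil = 13


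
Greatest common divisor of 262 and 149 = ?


262 = 1 * 149 + 113
149 = 1 * 113 + 36
113 = 3 * 36 + 5
36 = 7 * 5 + 1
5 = 5 * 1 + 0
GCD = 1


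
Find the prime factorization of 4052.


4052 / 2 = 2026
2026 / 2 = 1013
1013 / 1013 = 1
4052 = 2^2 × 1013


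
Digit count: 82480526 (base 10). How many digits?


82480526 has 8 digits in base 10
floor(log10(82480526)) + 1 = floor(7.9164) + 1 = 8

8 digits (base 10)


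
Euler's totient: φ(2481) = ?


2481 = 3 × 827
Prime factors: 3, 827
φ(2481) = 2481 × (1-1/3) × (1-1/827)
= 2481 × 2/3 × 826/827 = 1652

φ(2481) = 1652


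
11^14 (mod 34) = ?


11^1 mod 34 = 11
11^2 mod 34 = 19
11^3 mod 34 = 5
11^4 mod 34 = 21
11^5 mod 34 = 27
11^6 mod 34 = 25
11^7 mod 34 = 3
11^8 mod 34 = 33
11^9 mod 34 = 23
11^10 mod 34 = 15
11^11 mod 34 = 29
11^12 mod 34 = 13
11^13 mod 34 = 7
11^14 mod 34 = 9


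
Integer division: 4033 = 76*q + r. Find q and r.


4033 = 76 * 53 + 5
Check: 4028 + 5 = 4033

q = 53, r = 5


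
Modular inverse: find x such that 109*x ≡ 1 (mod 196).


Use the extended Euclidean algorithm on (196, 109); each row r = 196*s + 109*t:
r=196, s=1, t=0
r=109, s=0, t=1
q=1: r=87, s=1, t=-1   [196*(1) + 109*(-1) = 87]
q=1: r=22, s=-1, t=2   [196*(-1) + 109*(2) = 22]
q=3: r=21, s=4, t=-7   [196*(4) + 109*(-7) = 21]
q=1: r=1, s=-5, t=9   [196*(-5) + 109*(9) = 1]
q=21: r=0, s=109, t=-196   [196*(109) + 109*(-196) = 0]
GCD = 1 with t = 9, so 109*(9) ≡ 1 (mod 196)
Inverse = 9 mod 196 = 9
Check: 109 * 9 = 981 ≡ 1 (mod 196)

109^(-1) ≡ 9 (mod 196)


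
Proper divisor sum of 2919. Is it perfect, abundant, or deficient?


Proper divisors: 1, 3, 7, 21, 139, 417, 973
Sum = 1 + 3 + 7 + 21 + 139 + 417 + 973 = 1561
1561 < 2919 → deficient

s(2919) = 1561 (deficient)


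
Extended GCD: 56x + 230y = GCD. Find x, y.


Tabular extended Euclidean (each row: r = 56*s + 230*t):
r=56, s=1, t=0
r=230, s=0, t=1
q=0: r=56, s=1, t=0   [56*(1) + 230*(0) = 56]
q=4: r=6, s=-4, t=1   [56*(-4) + 230*(1) = 6]
q=9: r=2, s=37, t=-9   [56*(37) + 230*(-9) = 2]
q=3: r=0, s=-115, t=28   [56*(-115) + 230*(28) = 0]
GCD = 2; from the row with r=2: x=37, y=-9
Check: 56*(37) + 230*(-9) = 2072 - 2070 = 2

GCD = 2, x = 37, y = -9


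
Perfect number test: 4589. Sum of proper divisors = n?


Proper divisors of 4589: 1, 13, 353
Sum = 1 + 13 + 353 = 367

No, 4589 is not perfect (367 ≠ 4589)


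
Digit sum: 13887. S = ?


1 + 3 + 8 + 8 + 7 = 27


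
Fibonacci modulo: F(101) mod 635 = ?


F(k) mod 635 for k=1..101:
1, 1, 2, 3, 5, 8, 13, 21, 34, 55, 89, 144, 233, 377, 610, 352, 327, 44, 371, 415, 151, 566, 82, 13, 95, 108, 203, 311, 514, 190, 69, 259, 328, 587, 280, 232, 512, 109, 621, 95, 81, 176, 257, 433, 55, 488, 543, 396, 304, 65, 369, 434, 168, 602, 135, 102, 237, 339, 576, 280, 221, 501, 87, 588, 40, 628, 33, 26, 59, 85, 144, 229, 373, 602, 340, 307, 12, 319, 331, 15, 346, 361, 72, 433, 505, 303, 173, 476, 14, 490, 504, 359, 228, 587, 180, 132, 312, 444, 121, 565, 51
F(101) mod 635 = 51


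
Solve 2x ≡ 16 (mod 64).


GCD(2, 64) = 2 divides 16
Divide: 1x ≡ 8 (mod 32)
x ≡ 8 (mod 32)


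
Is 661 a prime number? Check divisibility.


Check divisors up to sqrt(661) = 25.7099
No divisors found.
661 is prime.

Yes, 661 is prime


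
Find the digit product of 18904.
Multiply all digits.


1 × 8 × 9 × 0 × 4 = 0


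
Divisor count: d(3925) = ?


3925 = 5^2 × 157^1
d(3925) = (2+1) × (1+1) = 6

6 divisors


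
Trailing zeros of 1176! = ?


floor(1176/5) = 235
floor(1176/25) = 47
floor(1176/125) = 9
floor(1176/625) = 1
Total = 292

292 trailing zeros


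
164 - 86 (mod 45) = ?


164 - 86 = 78
78 mod 45 = 33


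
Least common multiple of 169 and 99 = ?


GCD(169, 99) = 1
LCM = 169*99/1 = 16731/1 = 16731

LCM = 16731


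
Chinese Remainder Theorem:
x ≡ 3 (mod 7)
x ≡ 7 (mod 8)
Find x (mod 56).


M = 7*8 = 56
M1 = M/7 = 8, M2 = M/8 = 7
M1^(-1) mod 7 = 1, M2^(-1) mod 8 = 7
x = 3*8*1 + 7*7*7 = 367
367 mod 56 = 31
Check: 31 mod 7 = 3 ✓, 31 mod 8 = 7 ✓

x ≡ 31 (mod 56)


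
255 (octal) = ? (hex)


255 (base 8) = 173 (decimal)
173 (decimal) = AD (base 16)


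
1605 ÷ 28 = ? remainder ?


1605 = 28 * 57 + 9
Check: 1596 + 9 = 1605

q = 57, r = 9


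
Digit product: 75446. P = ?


7 × 5 × 4 × 4 × 6 = 3360


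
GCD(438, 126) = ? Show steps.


438 = 3 * 126 + 60
126 = 2 * 60 + 6
60 = 10 * 6 + 0
GCD = 6


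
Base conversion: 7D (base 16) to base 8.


7D (base 16) = 125 (decimal)
125 (decimal) = 175 (base 8)


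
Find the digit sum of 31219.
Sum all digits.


3 + 1 + 2 + 1 + 9 = 16


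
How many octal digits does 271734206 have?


271734206 in base 8 = 2014452676
Number of digits = 10

10 digits (base 8)


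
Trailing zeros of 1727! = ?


floor(1727/5) = 345
floor(1727/25) = 69
floor(1727/125) = 13
floor(1727/625) = 2
Total = 429

429 trailing zeros


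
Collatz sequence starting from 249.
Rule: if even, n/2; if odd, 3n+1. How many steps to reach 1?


249 → 748 → 374 → 187 → 562 → 281 → 844 → 422 → 211 → 634 → 317 → 952 → 476 → 238 → 119 → 358 → 179 → 538 → 269 → 808 → 404 → 202 → 101 → 304 → 152 → 76 → 38 → 19 → 58 → 29 → 88 → 44 → 22 → 11 → 34 → 17 → 52 → 26 → 13 → 40 → 20 → 10 → 5 → 16 → 8 → 4 → 2 → 1
Total steps = 47

47 steps


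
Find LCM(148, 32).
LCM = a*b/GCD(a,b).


GCD(148, 32) = 4
LCM = 148*32/4 = 4736/4 = 1184

LCM = 1184


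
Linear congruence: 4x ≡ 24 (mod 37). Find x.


GCD(4, 37) = 1, unique solution
a^(-1) mod 37 = 28
x = 28 * 24 mod 37 = 6

x ≡ 6 (mod 37)


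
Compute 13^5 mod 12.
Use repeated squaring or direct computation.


13^1 mod 12 = 1
13^2 mod 12 = 1
13^3 mod 12 = 1
13^4 mod 12 = 1
13^5 mod 12 = 1


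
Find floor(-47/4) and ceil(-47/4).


-47/4 = -11.7500
floor = -12
ceil = -11

floor = -12, ceil = -11


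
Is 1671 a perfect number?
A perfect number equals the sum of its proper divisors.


Proper divisors of 1671: 1, 3, 557
Sum = 1 + 3 + 557 = 561

No, 1671 is not perfect (561 ≠ 1671)


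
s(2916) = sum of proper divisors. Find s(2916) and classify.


Proper divisors: 1, 2, 3, 4, 6, 9, 12, 18, 27, 36, 54, 81, 108, 162, 243, 324, 486, 729, 972, 1458
Sum = 1 + 2 + 3 + 4 + 6 + 9 + 12 + 18 + 27 + 36 + 54 + 81 + 108 + 162 + 243 + 324 + 486 + 729 + 972 + 1458 = 4735
4735 > 2916 → abundant

s(2916) = 4735 (abundant)


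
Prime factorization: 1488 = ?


1488 / 2 = 744
744 / 2 = 372
372 / 2 = 186
186 / 2 = 93
93 / 3 = 31
31 / 31 = 1
1488 = 2^4 × 3 × 31


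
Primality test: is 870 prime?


870 / 2 = 435 (exact division)
870 is NOT prime.

No, 870 is not prime


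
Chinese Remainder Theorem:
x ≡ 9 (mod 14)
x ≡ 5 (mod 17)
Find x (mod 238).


M = 14*17 = 238
M1 = M/14 = 17, M2 = M/17 = 14
M1^(-1) mod 14 = 5, M2^(-1) mod 17 = 11
x = 9*17*5 + 5*14*11 = 1535
1535 mod 238 = 107
Check: 107 mod 14 = 9 ✓, 107 mod 17 = 5 ✓

x ≡ 107 (mod 238)


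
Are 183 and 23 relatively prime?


Euclidean algorithm:
183 = 7 * 23 + 22
23 = 1 * 22 + 1
22 = 22 * 1 + 0
GCD(183, 23) = 1

Yes, coprime (GCD = 1)


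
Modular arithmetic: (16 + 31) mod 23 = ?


16 + 31 = 47
47 mod 23 = 1


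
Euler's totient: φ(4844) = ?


4844 = 2^2 × 7 × 173
Prime factors: 2, 7, 173
φ(4844) = 4844 × (1-1/2) × (1-1/7) × (1-1/173)
= 4844 × 1/2 × 6/7 × 172/173 = 2064

φ(4844) = 2064


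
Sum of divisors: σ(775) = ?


Divisors of 775: 1, 5, 25, 31, 155, 775
Sum = 1 + 5 + 25 + 31 + 155 + 775 = 992

σ(775) = 992


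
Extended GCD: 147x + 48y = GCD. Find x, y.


Tabular extended Euclidean (each row: r = 147*s + 48*t):
r=147, s=1, t=0
r=48, s=0, t=1
q=3: r=3, s=1, t=-3   [147*(1) + 48*(-3) = 3]
q=16: r=0, s=-16, t=49   [147*(-16) + 48*(49) = 0]
GCD = 3; from the row with r=3: x=1, y=-3
Check: 147*(1) + 48*(-3) = 147 - 144 = 3

GCD = 3, x = 1, y = -3


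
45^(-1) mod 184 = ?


Use the extended Euclidean algorithm on (184, 45); each row r = 184*s + 45*t:
r=184, s=1, t=0
r=45, s=0, t=1
q=4: r=4, s=1, t=-4   [184*(1) + 45*(-4) = 4]
q=11: r=1, s=-11, t=45   [184*(-11) + 45*(45) = 1]
q=4: r=0, s=45, t=-184   [184*(45) + 45*(-184) = 0]
GCD = 1 with t = 45, so 45*(45) ≡ 1 (mod 184)
Inverse = 45 mod 184 = 45
Check: 45 * 45 = 2025 ≡ 1 (mod 184)

45^(-1) ≡ 45 (mod 184)


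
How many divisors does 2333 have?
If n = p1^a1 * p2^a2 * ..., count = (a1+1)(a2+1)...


2333 = 2333^1
d(2333) = (1+1) = 2

2 divisors


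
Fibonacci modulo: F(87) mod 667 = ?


F(k) mod 667 for k=1..87:
1, 1, 2, 3, 5, 8, 13, 21, 34, 55, 89, 144, 233, 377, 610, 320, 263, 583, 179, 95, 274, 369, 643, 345, 321, 666, 320, 319, 639, 291, 263, 554, 150, 37, 187, 224, 411, 635, 379, 347, 59, 406, 465, 204, 2, 206, 208, 414, 622, 369, 324, 26, 350, 376, 59, 435, 494, 262, 89, 351, 440, 124, 564, 21, 585, 606, 524, 463, 320, 116, 436, 552, 321, 206, 527, 66, 593, 659, 585, 577, 495, 405, 233, 638, 204, 175, 379
F(87) mod 667 = 379
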